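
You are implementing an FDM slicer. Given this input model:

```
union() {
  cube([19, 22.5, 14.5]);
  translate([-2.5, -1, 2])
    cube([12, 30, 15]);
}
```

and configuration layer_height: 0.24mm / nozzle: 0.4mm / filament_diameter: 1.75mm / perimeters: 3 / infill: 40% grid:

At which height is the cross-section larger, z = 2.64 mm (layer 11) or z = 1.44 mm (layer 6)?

Layer 11 (z = 2.64): the cube (footprint 19×22.5) is included at this height (area 427.50 mm²); the 12×30 cube at (-2.5, -1) contributes its full rectangle (area 360.00 mm²); Combining (union): the regions partially overlap — summed areas 787.50 mm² minus the doubly-counted overlap 213.75 mm² gives 573.75 mm² — area = 573.75 mm². So its area = 573.75 mm². Layer 6 (z = 1.44): the 19×22.5 cube contributes its full rectangle (area 427.50 mm²); the cube at (-2.5, -1) is absent (z outside [2, 17]); Combining (union): only the 19×22.5 cube is present, so the union is just that shape — area = 427.50 mm². So its area = 427.50 mm². Layer 11 is larger (573.75 vs 427.50 mm²).

layer 11 (z = 2.64 mm)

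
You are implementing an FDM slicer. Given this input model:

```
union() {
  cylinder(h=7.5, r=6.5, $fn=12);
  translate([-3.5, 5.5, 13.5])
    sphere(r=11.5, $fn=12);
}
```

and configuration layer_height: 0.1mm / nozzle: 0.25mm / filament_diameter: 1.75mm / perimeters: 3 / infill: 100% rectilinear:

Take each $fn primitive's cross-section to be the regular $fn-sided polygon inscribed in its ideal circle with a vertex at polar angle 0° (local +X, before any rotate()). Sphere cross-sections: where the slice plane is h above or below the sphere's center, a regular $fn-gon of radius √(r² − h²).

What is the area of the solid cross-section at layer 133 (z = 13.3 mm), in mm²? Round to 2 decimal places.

396.63 mm²

At z = 13.3 mm: the cylinder is not intersected at this z (z outside [0, 7.5]); the sphere at (-3.5, 5.5): section is a regular 12-gon, circumradius = √(r²−h²) = √(11.5²−0.2²) = 11.498 (area = (12/2)·11.498²·sin(360°/12) = 396.63 mm²); Taking the union: only the r=11.5 sphere at (-3.5, 5.5) is present, so the union is just that shape — area = 396.63 mm². Overall, the cross-section is a single solid region. Net area = 396.63 mm².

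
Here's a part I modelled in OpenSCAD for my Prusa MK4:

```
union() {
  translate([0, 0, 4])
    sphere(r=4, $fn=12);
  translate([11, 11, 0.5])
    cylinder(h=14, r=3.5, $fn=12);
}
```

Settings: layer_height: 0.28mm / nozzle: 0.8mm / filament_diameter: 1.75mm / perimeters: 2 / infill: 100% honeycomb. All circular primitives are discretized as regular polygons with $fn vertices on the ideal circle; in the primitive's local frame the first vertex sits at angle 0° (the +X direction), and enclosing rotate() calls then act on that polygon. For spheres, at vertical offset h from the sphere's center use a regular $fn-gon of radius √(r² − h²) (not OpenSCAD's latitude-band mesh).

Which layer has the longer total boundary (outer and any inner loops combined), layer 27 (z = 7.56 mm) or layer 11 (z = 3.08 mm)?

Layer 27 (z = 7.56): the sphere: section is a regular 12-gon, circumradius = √(r²−h²) = √(4²−3.56²) = 1.824 (perimeter = 2·12·1.824·sin(180°/12) = 11.33 mm); the r=3.5 cylinder at (11, 11) contributes a regular 12-gon of circumradius 3.5 (perimeter = 2·12·3.500·sin(180°/12) = 21.74 mm); Combining (union): the 2 present regions are separate (no shared area or edge), so areas and boundary lengths simply add and each stays a separate island — boundary = 33.07 mm. So its perimeter = 33.07 mm. Layer 11 (z = 3.08): the r=4 sphere slices to a regular 12-gon of circumradius 3.893 (√(r²−h²) with h=0.92 from center) (perimeter = 2·12·3.893·sin(180°/12) = 24.18 mm); the r=3.5 cylinder at (11, 11) contributes a regular 12-gon of circumradius 3.5 (perimeter = 2·12·3.500·sin(180°/12) = 21.74 mm); Merging all regions: the 2 present regions are separate (no shared area or edge), so areas and boundary lengths simply add and each stays a separate island — boundary = 45.92 mm. So its perimeter = 45.92 mm. Layer 11 is larger (45.92 vs 33.07 mm).

layer 11 (z = 3.08 mm)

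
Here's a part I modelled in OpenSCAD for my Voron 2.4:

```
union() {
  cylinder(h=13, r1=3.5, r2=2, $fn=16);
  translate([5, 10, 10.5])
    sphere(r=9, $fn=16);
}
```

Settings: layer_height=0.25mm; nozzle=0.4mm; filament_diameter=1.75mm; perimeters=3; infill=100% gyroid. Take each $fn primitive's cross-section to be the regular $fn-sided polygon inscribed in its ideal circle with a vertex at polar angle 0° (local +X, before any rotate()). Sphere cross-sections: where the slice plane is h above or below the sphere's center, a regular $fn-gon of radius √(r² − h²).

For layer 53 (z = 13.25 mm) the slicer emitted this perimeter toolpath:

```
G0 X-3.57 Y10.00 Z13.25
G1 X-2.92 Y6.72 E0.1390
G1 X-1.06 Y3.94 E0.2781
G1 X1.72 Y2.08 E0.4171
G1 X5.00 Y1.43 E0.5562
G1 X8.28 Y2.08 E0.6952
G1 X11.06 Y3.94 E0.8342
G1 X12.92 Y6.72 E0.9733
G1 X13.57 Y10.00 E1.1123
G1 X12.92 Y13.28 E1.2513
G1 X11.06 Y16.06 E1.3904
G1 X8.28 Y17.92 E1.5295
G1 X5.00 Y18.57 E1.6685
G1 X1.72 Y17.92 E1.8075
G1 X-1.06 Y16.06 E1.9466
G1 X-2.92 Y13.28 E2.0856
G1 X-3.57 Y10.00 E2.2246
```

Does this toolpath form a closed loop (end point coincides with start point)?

Start point (G0): (-3.57, 10.00). End point (last G1): the path returns to the start — closed.

yes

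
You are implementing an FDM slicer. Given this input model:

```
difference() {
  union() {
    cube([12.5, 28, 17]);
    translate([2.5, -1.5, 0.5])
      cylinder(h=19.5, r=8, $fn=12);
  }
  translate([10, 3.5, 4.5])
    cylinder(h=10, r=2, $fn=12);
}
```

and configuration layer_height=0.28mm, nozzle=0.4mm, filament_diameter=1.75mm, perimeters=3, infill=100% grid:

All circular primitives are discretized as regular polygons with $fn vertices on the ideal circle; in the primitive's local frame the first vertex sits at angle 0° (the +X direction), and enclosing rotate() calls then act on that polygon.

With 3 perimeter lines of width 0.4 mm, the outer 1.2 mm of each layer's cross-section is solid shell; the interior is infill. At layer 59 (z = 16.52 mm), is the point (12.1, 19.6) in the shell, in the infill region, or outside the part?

shell

At z = 16.52 mm: the 12.5×28 cube contributes its full rectangle; the r=8 cylinder at (2.5, -1.5) contributes a regular 12-gon of circumradius 8; Combining (union): the regions partially overlap (shared area 51.71 mm²), so overlapping operands fuse into one piece — 1 connected region; the cylinder at (10, 3.5) is not intersected at this z (z outside [4.5, 14.5]); Subtracting the remaining from the first: none of the subtracted shapes is present at this height, so that combined region is unchanged — 1 connected region. Overall, the cross-section is a single solid region. The nearest boundary edge runs (12.50, 28.00)→(12.50, 0.00); distance from the point to it = 0.40 mm. The point is inside the cross-section, 0.40 mm from the nearest boundary — within the 1.2 mm shell band (3 × 0.4).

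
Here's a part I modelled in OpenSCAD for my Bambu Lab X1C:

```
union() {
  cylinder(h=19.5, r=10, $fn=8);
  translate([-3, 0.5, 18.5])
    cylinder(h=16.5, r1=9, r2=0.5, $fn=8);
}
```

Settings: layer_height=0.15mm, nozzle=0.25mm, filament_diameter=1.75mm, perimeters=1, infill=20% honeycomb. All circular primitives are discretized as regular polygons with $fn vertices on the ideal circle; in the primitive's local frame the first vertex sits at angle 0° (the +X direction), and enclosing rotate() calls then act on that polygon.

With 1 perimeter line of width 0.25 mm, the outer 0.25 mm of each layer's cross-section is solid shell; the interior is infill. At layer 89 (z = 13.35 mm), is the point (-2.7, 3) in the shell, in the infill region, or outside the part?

At z = 13.35 mm: the r=10 cylinder contributes a regular 8-gon of circumradius 10; the cone at (-3, 0.5) is absent (z outside [18.5, 35]); Merging all regions: only the r=10 cylinder is present, so the union is just that shape — 1 connected region. Overall, the cross-section is a single solid region. The nearest boundary edge runs (0.00, 10.00)→(-7.07, 7.07); distance from the point to it = 5.43 mm. The point is inside the cross-section and 5.43 mm from the nearest boundary — more than the 0.25 mm shell width (1 × 0.25), so it's in the infill interior.

infill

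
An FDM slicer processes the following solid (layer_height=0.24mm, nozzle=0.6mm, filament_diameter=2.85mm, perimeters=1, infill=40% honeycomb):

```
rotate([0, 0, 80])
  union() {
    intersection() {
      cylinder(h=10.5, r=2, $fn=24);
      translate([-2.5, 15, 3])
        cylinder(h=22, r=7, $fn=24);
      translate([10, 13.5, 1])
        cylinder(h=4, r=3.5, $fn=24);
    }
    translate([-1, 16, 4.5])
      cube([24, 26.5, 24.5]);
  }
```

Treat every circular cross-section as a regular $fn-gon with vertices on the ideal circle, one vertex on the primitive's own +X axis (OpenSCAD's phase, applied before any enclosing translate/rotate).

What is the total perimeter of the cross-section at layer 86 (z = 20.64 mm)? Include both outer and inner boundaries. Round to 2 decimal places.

101.00 mm

At z = 20.64 mm: the cylinder is not intersected at this z (z outside [0, 10.5]); the r=7 cylinder at (-2.5, 15) gives a regular 24-gon of circumradius 7 (constant along its height) (perimeter = 2·24·7.000·sin(180°/24) = 43.86 mm); the cylinder at (10, 13.5) is absent (z outside [1, 5]); Taking the intersection: at least one operand is absent at this height, so nothing remains; the 24×26.5 cube at (-1, 16) contributes its full rectangle (perimeter 101.00 mm); Merging all regions: only the 24×26.5 cube at (-1, 16) is present, so the union is just that shape — boundary = 101.00 mm; (whole slice rotated 80° about Z — lengths, areas and connectivity unchanged). Overall, the cross-section is a single solid region. Total boundary length (outer) = 101.00 mm.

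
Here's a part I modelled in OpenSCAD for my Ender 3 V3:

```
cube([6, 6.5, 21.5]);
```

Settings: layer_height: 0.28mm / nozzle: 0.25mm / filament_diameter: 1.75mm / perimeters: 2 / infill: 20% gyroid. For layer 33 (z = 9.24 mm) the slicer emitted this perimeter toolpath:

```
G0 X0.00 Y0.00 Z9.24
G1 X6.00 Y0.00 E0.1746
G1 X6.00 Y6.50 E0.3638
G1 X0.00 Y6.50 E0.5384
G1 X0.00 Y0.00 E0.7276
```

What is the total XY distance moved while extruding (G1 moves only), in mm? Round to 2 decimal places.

Sum the Euclidean lengths of each G1 segment: total = 25.00 mm.

25.00 mm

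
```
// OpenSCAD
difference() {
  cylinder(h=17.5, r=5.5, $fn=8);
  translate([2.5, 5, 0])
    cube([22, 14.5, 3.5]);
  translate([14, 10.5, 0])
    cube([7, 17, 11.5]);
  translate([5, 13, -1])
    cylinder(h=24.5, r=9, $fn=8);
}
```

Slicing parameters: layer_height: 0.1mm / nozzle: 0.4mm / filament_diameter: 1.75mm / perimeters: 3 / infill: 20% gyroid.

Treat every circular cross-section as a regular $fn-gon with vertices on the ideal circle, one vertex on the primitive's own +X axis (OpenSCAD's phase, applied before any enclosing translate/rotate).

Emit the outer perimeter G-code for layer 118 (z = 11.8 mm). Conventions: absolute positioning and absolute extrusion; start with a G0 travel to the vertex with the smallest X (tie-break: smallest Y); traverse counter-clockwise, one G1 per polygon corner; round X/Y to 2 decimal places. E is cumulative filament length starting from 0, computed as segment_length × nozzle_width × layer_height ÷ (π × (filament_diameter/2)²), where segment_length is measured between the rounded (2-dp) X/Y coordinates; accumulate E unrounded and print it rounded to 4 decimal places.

At z = 11.8 mm: the r=5.5 cylinder gives a regular 8-gon of circumradius 5.5 (constant along its height); the cube at (2.5, 5) is absent (z outside [0, 3.5]); the cube at (14, 10.5) does not reach this height (z outside [0, 11.5]); the r=9 cylinder at (5, 13) gives a regular 8-gon of circumradius 9 (constant along its height); Taking the first minus the rest: starting from the r=5.5 cylinder, the r=9 cylinder at (5, 13) misses the remaining region (no effect) — 1 connected region. The outline is a single polygon with 8 vertices. Extrusion per mm of travel: 0.4 × 0.1 / (π × 0.875²) = 0.016630. Accumulating E over each segment gives final E = 0.5601.

G0 X-5.50 Y0.00 Z11.80
G1 X-3.89 Y-3.89 E0.0700
G1 X0.00 Y-5.50 E0.1400
G1 X3.89 Y-3.89 E0.2100
G1 X5.50 Y0.00 E0.2801
G1 X3.89 Y3.89 E0.3501
G1 X0.00 Y5.50 E0.4201
G1 X-3.89 Y3.89 E0.4901
G1 X-5.50 Y0.00 E0.5601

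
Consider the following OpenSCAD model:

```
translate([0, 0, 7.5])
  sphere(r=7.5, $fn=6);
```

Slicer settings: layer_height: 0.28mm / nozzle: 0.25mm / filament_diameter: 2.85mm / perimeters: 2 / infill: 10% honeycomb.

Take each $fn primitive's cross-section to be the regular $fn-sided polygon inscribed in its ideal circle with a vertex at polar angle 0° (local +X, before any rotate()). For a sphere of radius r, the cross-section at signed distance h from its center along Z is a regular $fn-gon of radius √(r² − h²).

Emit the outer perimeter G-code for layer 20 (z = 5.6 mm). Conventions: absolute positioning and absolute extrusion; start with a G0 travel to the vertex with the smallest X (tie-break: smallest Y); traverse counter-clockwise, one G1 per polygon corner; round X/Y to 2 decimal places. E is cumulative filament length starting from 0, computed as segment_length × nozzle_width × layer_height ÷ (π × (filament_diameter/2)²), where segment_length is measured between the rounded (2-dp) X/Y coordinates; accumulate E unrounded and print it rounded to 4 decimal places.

G0 X-7.26 Y0.00 Z5.60
G1 X-3.63 Y-6.28 E0.0796
G1 X3.63 Y-6.28 E0.1593
G1 X7.26 Y0.00 E0.2388
G1 X3.63 Y6.28 E0.3184
G1 X-3.63 Y6.28 E0.3981
G1 X-7.26 Y0.00 E0.4777

At z = 5.6 mm: the r=7.5 sphere contributes a regular 6-gon of circumradius √(7.5²−1.9²) = 7.255. The outline is a single polygon with 6 vertices. Extrusion per mm of travel: 0.25 × 0.28 / (π × 1.425²) = 0.010973. Accumulating E over each segment gives final E = 0.4777.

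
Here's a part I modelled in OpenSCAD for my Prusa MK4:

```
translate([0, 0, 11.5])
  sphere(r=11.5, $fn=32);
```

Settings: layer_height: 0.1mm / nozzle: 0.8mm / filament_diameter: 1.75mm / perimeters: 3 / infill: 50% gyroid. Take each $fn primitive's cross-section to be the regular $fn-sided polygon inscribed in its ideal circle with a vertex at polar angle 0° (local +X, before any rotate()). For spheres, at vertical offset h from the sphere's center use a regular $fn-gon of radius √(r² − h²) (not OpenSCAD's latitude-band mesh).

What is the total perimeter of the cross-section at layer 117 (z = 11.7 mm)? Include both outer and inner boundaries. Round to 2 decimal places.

At z = 11.7 mm: the r=11.5 sphere contributes a regular 32-gon of circumradius √(11.5²−0.2²) = 11.498 (perimeter = 2·32·11.498·sin(180°/32) = 72.13 mm). Overall, the cross-section is a single solid region. Total boundary length (outer) = 72.13 mm.

72.13 mm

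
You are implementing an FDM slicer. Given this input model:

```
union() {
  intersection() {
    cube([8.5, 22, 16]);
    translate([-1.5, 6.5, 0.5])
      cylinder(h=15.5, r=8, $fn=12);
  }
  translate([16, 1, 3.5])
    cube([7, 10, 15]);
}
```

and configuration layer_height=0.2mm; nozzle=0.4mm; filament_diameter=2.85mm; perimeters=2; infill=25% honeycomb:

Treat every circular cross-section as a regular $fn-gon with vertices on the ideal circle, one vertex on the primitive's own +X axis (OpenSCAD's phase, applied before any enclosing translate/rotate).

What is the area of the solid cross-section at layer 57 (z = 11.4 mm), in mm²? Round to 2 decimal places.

At z = 11.4 mm: the cube (footprint 8.5×22) is included at this height (area 187.00 mm²); the r=8 cylinder at (-1.5, 6.5) gives a regular 12-gon of circumradius 8 (constant along its height) (area = (12/2)·8.000²·sin(360°/12) = 192.00 mm²); Keeping only the common overlap: the r=8 cylinder at (-1.5, 6.5) partially overlaps the 8.5×22 cube; clipping to the common part keeps 70.60 mm² — area = 70.60 mm²; the 7×10 cube at (16, 1) contributes its full rectangle (area 70.00 mm²); Taking the union: the 2 present regions are separate (no shared area or edge), so areas and boundary lengths simply add and each stays a separate island — area = 140.60 mm². Overall, the cross-section has 2 separate islands. Net area = 140.60 mm².

140.60 mm²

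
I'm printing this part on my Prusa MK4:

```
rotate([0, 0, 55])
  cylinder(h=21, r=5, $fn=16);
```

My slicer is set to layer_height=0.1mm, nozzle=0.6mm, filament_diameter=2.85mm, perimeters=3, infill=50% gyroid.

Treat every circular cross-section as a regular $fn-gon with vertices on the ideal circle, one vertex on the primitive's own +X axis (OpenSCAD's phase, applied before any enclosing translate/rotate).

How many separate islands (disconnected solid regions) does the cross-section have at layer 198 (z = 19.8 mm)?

1

At z = 19.8 mm: the cylinder: section is a regular 16-gon, circumradius r=5; (whole slice rotated 55° about Z — lengths, areas and connectivity unchanged). Overall, the cross-section is a single solid region. Island count = 1.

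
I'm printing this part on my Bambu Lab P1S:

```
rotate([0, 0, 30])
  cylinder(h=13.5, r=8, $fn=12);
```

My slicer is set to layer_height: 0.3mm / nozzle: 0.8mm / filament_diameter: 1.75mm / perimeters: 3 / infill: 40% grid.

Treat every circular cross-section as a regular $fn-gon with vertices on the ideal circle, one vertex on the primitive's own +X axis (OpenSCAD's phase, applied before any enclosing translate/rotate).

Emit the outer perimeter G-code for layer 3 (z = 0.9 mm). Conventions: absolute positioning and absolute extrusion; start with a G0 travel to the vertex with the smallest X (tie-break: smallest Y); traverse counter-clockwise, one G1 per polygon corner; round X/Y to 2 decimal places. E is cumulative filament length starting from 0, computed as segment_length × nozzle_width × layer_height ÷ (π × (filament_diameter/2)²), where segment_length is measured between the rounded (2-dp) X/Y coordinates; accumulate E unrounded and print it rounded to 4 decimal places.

G0 X-8.00 Y0.00 Z0.90
G1 X-6.93 Y-4.00 E0.4132
G1 X-4.00 Y-6.93 E0.8266
G1 X0.00 Y-8.00 E1.2398
G1 X4.00 Y-6.93 E1.6529
G1 X6.93 Y-4.00 E2.0664
G1 X8.00 Y0.00 E2.4795
G1 X6.93 Y4.00 E2.8927
G1 X4.00 Y6.93 E3.3061
G1 X0.00 Y8.00 E3.7193
G1 X-4.00 Y6.93 E4.1324
G1 X-6.93 Y4.00 E4.5459
G1 X-8.00 Y0.00 E4.9591

At z = 0.9 mm: the r=8 cylinder gives a regular 12-gon of circumradius 8 (constant along its height); (rotated 30° about Z; rotation is an isometry so areas/perimeters/island counts are preserved). The outline is a single polygon with 12 vertices. Extrusion per mm of travel: 0.8 × 0.3 / (π × 0.875²) = 0.099780. Accumulating E over each segment gives final E = 4.9591.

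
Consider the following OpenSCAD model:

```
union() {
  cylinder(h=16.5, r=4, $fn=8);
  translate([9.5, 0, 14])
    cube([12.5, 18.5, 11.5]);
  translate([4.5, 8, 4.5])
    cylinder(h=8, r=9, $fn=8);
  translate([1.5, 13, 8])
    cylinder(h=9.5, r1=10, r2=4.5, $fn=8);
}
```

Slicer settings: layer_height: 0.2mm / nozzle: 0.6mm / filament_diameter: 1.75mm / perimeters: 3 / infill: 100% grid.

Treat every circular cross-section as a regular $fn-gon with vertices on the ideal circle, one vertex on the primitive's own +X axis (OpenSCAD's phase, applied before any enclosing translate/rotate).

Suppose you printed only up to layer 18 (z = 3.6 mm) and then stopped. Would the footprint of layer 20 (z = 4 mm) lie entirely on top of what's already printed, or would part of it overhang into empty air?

Compare the two slices. At z = 3.6: the r=4 cylinder gives a regular 8-gon of circumradius 4 (constant along its height) (area = (8/2)·4.000²·sin(360°/8) = 45.25 mm²); the cube at (9.5, 0) is not intersected at this z (z outside [14, 25.5]); the cylinder at (4.5, 8) does not reach this height (z outside [4.5, 12.5]); the cone at (1.5, 13) is absent (z outside [8, 17.5]); Merging all regions: only the r=4 cylinder is present, so the union is just that shape — area = 45.25 mm². At z = 4: the r=4 cylinder gives a regular 8-gon of circumradius 4 (constant along its height) (area = (8/2)·4.000²·sin(360°/8) = 45.25 mm²); the cube at (9.5, 0) is absent (z outside [14, 25.5]); the cylinder at (4.5, 8) does not reach this height (z outside [4.5, 12.5]); the cone at (1.5, 13) is not intersected at this z (z outside [8, 17.5]); Merging all regions: only the r=4 cylinder is present, so the union is just that shape — area = 45.25 mm². Checking containment: the cross-section at z = 4 is a subset of the cross-section at z = 3.6.

entirely on top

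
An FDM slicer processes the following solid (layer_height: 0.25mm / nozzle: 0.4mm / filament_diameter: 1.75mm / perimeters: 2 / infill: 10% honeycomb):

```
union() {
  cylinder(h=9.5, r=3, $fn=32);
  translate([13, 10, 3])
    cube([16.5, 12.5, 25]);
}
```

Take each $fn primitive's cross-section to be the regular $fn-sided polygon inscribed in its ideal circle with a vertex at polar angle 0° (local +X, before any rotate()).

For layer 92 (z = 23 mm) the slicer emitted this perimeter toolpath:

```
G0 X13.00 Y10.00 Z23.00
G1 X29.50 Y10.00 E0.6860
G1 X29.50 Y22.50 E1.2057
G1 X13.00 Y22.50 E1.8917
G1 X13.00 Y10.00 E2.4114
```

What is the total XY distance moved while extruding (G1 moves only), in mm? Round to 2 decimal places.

Sum the Euclidean lengths of each G1 segment: total = 58.00 mm.

58.00 mm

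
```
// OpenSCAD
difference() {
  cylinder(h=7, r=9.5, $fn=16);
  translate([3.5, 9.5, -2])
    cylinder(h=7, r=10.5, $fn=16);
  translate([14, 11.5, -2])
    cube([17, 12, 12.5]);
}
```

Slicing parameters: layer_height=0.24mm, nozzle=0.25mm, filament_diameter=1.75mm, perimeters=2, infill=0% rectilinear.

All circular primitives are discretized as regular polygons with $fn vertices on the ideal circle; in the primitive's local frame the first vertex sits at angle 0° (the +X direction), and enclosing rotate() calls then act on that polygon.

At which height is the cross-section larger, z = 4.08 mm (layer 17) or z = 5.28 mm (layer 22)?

Layer 17 (z = 4.08): the r=9.5 cylinder contributes a regular 16-gon of circumradius 9.5 (area = (16/2)·9.500²·sin(360°/16) = 276.30 mm²); the r=10.5 cylinder at (3.5, 9.5) contributes a regular 16-gon of circumradius 10.5 (area = (16/2)·10.500²·sin(360°/16) = 337.53 mm²); the cube at (14, 11.5) is present — its section is the full 17×12 rectangle (area 204.00 mm²); Taking the first minus the rest: starting from the r=9.5 cylinder (276.30 mm²), the r=10.5 cylinder at (3.5, 9.5) partially overlaps it — only the 115.06 mm² overlap (of its 337.53 mm²) is removed, clipping the outline; the 17×12 cube at (14, 11.5) misses the remaining region (no effect) — area = 161.24 mm². So its area = 161.24 mm². Layer 22 (z = 5.28): the r=9.5 cylinder contributes a regular 16-gon of circumradius 9.5 (area = (16/2)·9.500²·sin(360°/16) = 276.30 mm²); the cylinder at (3.5, 9.5) is absent (z outside [-2, 5]); the 17×12 cube at (14, 11.5) contributes its full rectangle (area 204.00 mm²); Subtracting the remaining from the first: starting from the r=9.5 cylinder (276.30 mm²), the 17×12 cube at (14, 11.5) misses the remaining region (no effect) — area = 276.30 mm². So its area = 276.30 mm². Layer 22 is larger (276.30 vs 161.24 mm²).

layer 22 (z = 5.28 mm)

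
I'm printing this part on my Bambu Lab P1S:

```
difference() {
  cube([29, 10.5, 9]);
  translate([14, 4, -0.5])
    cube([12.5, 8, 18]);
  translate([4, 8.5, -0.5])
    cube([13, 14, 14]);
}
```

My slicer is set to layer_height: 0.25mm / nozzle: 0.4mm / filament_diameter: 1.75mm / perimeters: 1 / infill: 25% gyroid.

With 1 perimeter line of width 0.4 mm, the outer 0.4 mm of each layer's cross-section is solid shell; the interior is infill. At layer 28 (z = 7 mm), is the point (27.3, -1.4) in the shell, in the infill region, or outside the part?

At z = 7 mm: the cube (footprint 29×10.5) is included at this height; the cube at (14, 4) (footprint 12.5×8) is included at this height; the cube at (4, 8.5) is present — its section is the full 13×14 rectangle; Taking the first minus the rest: starting from the 29×10.5 cube, the 12.5×8 cube at (14, 4) partially overlaps it — only the 81.25 mm² overlap (of its 100.00 mm²) is removed, clipping the outline; the 13×14 cube at (4, 8.5) partially overlaps it — only the 20.00 mm² overlap (of its 182.00 mm²) is removed, clipping the outline — 1 connected region. Overall, the cross-section is a single solid region. The nearest boundary edge runs (29.00, 0.00)→(0.00, 0.00); distance from the point to it = 1.40 mm. The point is not inside any of the regions above, so it lies outside the cross-section (1.40 mm from the nearest boundary).

outside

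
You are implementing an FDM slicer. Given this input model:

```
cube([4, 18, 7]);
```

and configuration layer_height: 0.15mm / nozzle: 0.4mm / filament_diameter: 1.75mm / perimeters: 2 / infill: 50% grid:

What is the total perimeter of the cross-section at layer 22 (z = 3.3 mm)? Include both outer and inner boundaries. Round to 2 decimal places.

At z = 3.3 mm: the cube (footprint 4×18) is included at this height (perimeter 44.00 mm). Overall, the cross-section is a single solid region. Total boundary length (outer) = 44.00 mm.

44.00 mm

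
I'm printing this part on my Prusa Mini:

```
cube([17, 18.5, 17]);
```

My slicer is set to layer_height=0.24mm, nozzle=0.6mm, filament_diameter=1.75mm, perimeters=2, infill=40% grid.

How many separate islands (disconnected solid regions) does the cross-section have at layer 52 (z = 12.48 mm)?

1

At z = 12.48 mm: the 17×18.5 cube contributes its full rectangle. Overall, the cross-section is a single solid region. Island count = 1.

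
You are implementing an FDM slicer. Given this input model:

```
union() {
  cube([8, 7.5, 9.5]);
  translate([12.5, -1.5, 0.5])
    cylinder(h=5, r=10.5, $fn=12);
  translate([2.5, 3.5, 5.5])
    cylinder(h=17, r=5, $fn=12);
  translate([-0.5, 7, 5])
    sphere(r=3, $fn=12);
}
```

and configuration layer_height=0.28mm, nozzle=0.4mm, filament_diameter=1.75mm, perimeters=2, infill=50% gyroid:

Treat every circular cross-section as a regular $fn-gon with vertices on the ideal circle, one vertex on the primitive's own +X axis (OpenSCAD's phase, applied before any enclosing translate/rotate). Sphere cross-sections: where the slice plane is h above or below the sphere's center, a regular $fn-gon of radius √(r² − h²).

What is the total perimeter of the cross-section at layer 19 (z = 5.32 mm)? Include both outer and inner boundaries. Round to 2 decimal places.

At z = 5.32 mm: the cube is present — its section is the full 8×7.5 rectangle (perimeter 31.00 mm); the r=10.5 cylinder at (12.5, -1.5) contributes a regular 12-gon of circumradius 10.5 (perimeter = 2·12·10.500·sin(180°/12) = 65.22 mm); the cylinder at (2.5, 3.5) is absent (z outside [5.5, 22.5]); the r=3 sphere at (-0.5, 7) slices to a regular 12-gon of circumradius 2.983 (√(r²−h²) with h=0.32 from center) (perimeter = 2·12·2.983·sin(180°/12) = 18.53 mm); Taking the union: the regions partially overlap (shared area 35.73 mm²), so the edge portions inside another operand are dropped and the merged outline is re-measured after clipping — boundary = 81.29 mm. Overall, the cross-section is a single solid region. Total boundary length (outer) = 81.29 mm.

81.29 mm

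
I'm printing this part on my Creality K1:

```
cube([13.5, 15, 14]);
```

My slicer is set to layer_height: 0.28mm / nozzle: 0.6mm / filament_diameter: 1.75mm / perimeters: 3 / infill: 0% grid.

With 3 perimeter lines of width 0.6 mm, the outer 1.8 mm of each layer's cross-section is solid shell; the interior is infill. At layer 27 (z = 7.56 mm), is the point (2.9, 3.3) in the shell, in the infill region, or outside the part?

infill

At z = 7.56 mm: the cube is present — its section is the full 13.5×15 rectangle. Overall, the cross-section is a single solid region. The nearest boundary edge runs (0.00, 15.00)→(0.00, 0.00); distance from the point to it = 2.90 mm. The point is inside the cross-section and 2.90 mm from the nearest boundary — more than the 1.8 mm shell width (3 × 0.6), so it's in the infill interior.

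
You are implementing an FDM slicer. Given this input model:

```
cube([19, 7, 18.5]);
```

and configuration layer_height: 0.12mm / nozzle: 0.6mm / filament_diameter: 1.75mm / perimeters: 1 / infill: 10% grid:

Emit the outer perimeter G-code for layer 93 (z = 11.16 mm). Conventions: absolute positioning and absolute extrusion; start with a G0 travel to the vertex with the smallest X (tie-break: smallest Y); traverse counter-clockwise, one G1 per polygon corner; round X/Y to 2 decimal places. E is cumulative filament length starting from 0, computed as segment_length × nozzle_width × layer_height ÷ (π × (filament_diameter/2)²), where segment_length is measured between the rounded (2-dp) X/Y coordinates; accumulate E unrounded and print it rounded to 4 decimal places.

At z = 11.16 mm: the 19×7 cube contributes its full rectangle. The outline is a single polygon with 4 vertices. Extrusion per mm of travel: 0.6 × 0.12 / (π × 0.875²) = 0.029934. Accumulating E over each segment gives final E = 1.5566.

G0 X0.00 Y0.00 Z11.16
G1 X19.00 Y0.00 E0.5687
G1 X19.00 Y7.00 E0.7783
G1 X0.00 Y7.00 E1.3470
G1 X0.00 Y0.00 E1.5566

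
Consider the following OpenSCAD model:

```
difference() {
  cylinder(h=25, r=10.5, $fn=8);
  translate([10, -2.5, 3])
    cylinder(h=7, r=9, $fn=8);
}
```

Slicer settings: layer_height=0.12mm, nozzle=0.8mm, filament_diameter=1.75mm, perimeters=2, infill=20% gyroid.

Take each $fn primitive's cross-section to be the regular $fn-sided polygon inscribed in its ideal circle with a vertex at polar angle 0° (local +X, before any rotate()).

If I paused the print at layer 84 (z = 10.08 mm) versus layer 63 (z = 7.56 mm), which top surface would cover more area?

layer 84 (z = 10.08 mm)

Layer 84 (z = 10.08): the cylinder: section is a regular 8-gon, circumradius r=10.5 (area = (8/2)·10.500²·sin(360°/8) = 311.83 mm²); the cylinder at (10, -2.5) does not reach this height (z outside [3, 10]); Taking the first minus the rest: none of the subtracted shapes is present at this height, so the r=10.5 cylinder is unchanged — area = 311.83 mm². So its area = 311.83 mm². Layer 63 (z = 7.56): the cylinder: section is a regular 8-gon, circumradius r=10.5 (area = (8/2)·10.500²·sin(360°/8) = 311.83 mm²); the r=9 cylinder at (10, -2.5) contributes a regular 8-gon of circumradius 9 (area = (8/2)·9.000²·sin(360°/8) = 229.10 mm²); Subtracting the remaining from the first: starting from the r=10.5 cylinder (311.83 mm²), the r=9 cylinder at (10, -2.5) partially overlaps it — only the 87.61 mm² overlap (of its 229.10 mm²) is removed, clipping the outline — area = 224.22 mm². So its area = 224.22 mm². Layer 84 is larger (311.83 vs 224.22 mm²).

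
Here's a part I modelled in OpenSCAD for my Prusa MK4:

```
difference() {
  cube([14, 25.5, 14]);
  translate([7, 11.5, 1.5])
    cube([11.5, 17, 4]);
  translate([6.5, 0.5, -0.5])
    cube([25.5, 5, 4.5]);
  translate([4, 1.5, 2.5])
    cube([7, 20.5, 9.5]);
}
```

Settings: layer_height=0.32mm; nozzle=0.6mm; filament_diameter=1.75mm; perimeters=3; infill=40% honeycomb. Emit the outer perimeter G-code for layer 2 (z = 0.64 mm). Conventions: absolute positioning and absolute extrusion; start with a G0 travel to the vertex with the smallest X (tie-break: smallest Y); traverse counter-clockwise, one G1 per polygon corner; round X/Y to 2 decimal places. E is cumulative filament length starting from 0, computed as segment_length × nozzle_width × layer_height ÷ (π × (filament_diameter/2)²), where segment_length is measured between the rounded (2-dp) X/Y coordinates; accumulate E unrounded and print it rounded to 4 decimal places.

At z = 0.64 mm: the cube (footprint 14×25.5) is included at this height; the cube at (7, 11.5) is absent (z outside [1.5, 5.5]); the cube at (6.5, 0.5) is present — its section is the full 25.5×5 rectangle; the cube at (4, 1.5) is absent (z outside [2.5, 12]); Taking the first minus the rest: starting from the 14×25.5 cube, the 25.5×5 cube at (6.5, 0.5) partially overlaps it — only the 37.50 mm² overlap (of its 127.50 mm²) is removed, clipping the outline — 1 connected region. The outline is a single polygon with 8 vertices. Extrusion per mm of travel: 0.6 × 0.32 / (π × 0.875²) = 0.079824. Accumulating E over each segment gives final E = 7.5035.

G0 X0.00 Y0.00 Z0.64
G1 X14.00 Y0.00 E1.1175
G1 X14.00 Y0.50 E1.1575
G1 X6.50 Y0.50 E1.7561
G1 X6.50 Y5.50 E2.1553
G1 X14.00 Y5.50 E2.7539
G1 X14.00 Y25.50 E4.3504
G1 X0.00 Y25.50 E5.4680
G1 X0.00 Y0.00 E7.5035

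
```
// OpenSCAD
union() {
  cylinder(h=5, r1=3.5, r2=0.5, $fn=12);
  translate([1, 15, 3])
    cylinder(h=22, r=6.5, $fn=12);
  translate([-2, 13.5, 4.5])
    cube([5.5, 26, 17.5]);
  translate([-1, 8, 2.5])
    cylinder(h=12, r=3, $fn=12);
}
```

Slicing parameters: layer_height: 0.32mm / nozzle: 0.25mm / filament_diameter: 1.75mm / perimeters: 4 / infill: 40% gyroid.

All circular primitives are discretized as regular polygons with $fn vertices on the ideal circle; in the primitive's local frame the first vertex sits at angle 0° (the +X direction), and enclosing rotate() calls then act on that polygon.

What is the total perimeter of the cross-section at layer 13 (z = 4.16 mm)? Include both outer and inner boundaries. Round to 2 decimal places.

53.84 mm

At z = 4.16 mm: the cone: at t=0.832 of its height the radius interpolates to r₁+(r₂−r₁)t = 1.004, giving a regular 12-gon of that circumradius (perimeter = 2·12·1.004·sin(180°/12) = 6.24 mm); the r=6.5 cylinder at (1, 15) contributes a regular 12-gon of circumradius 6.5 (perimeter = 2·12·6.500·sin(180°/12) = 40.38 mm); the cube at (-2, 13.5) is not intersected at this z (z outside [4.5, 22]); the cylinder at (-1, 8): section is a regular 12-gon, circumradius r=3 (perimeter = 2·12·3.000·sin(180°/12) = 18.63 mm); Merging all regions: the regions partially overlap (shared area 7.21 mm²), so the edge portions inside another operand are dropped and the merged outline is re-measured after clipping — boundary = 53.84 mm. Overall, the cross-section has 2 separate islands. Total boundary length (outer) = 53.84 mm.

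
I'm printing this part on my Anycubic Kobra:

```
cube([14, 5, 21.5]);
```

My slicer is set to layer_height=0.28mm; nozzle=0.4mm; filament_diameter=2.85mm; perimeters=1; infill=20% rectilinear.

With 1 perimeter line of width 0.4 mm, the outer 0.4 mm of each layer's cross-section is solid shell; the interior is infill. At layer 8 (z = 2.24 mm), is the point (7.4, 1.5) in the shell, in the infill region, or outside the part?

At z = 2.24 mm: the 14×5 cube contributes its full rectangle. Overall, the cross-section is a single solid region. The nearest boundary edge runs (0.00, 0.00)→(14.00, 0.00); distance from the point to it = 1.50 mm. The point is inside the cross-section and 1.50 mm from the nearest boundary — more than the 0.4 mm shell width (1 × 0.4), so it's in the infill interior.

infill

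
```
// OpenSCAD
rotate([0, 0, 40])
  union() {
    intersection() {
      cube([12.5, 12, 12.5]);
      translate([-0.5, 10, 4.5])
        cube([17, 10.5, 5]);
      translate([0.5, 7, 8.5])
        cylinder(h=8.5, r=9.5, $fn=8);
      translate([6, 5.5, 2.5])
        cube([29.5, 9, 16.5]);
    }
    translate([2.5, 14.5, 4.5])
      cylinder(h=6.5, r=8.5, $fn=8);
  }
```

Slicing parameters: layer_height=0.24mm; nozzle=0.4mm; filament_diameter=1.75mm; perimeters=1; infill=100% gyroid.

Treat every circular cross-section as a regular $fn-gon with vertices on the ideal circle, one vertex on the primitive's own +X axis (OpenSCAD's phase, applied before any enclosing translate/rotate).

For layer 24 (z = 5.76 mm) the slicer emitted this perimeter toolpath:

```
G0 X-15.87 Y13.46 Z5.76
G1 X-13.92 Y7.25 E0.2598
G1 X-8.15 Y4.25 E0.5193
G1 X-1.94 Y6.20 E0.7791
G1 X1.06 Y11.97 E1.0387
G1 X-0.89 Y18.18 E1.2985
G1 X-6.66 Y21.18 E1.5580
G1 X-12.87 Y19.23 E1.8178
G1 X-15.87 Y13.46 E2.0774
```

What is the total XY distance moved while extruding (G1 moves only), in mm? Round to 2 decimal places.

Sum the Euclidean lengths of each G1 segment: total = 52.05 mm.

52.05 mm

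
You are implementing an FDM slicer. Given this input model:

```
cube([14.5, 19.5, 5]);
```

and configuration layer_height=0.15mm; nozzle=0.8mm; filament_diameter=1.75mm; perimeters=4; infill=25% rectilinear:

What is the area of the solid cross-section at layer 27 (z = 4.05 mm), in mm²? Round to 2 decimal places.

282.75 mm²

At z = 4.05 mm: the cube is present — its section is the full 14.5×19.5 rectangle (area 282.75 mm²). Overall, the cross-section is a single solid region. Net area = 282.75 mm².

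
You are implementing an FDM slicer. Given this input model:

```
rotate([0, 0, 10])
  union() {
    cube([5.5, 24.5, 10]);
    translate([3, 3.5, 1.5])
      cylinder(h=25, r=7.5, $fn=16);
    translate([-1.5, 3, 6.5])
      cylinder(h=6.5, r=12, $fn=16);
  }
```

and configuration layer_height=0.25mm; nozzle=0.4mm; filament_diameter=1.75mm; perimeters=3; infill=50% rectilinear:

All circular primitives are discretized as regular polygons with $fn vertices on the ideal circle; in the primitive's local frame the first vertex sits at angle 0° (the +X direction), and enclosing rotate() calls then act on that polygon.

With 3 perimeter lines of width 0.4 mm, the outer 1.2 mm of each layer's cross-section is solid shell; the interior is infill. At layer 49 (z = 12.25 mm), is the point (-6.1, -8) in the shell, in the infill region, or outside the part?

At z = 12.25 mm: the cube is not intersected at this z (z outside [0, 10]); the cylinder at (3, 3.5): section is a regular 16-gon, circumradius r=7.5; the cylinder at (-1.5, 3): section is a regular 16-gon, circumradius r=12; Merging all regions: the regions partially overlap (shared area 171.90 mm²), so overlapping operands fuse into one piece — 1 connected region; (whole slice rotated 10° about Z — lengths, areas and connectivity unchanged). Overall, the cross-section is a single solid region. Undo the 10° rotation: the query point maps to (-7.397, -6.819) in the un-rotated model frame. The nearest boundary edge runs (-6.09, -8.09)→(-9.99, -5.49); distance from the point to it = 0.33 mm. The point is inside the cross-section, 0.33 mm from the nearest boundary — within the 1.2 mm shell band (3 × 0.4).

shell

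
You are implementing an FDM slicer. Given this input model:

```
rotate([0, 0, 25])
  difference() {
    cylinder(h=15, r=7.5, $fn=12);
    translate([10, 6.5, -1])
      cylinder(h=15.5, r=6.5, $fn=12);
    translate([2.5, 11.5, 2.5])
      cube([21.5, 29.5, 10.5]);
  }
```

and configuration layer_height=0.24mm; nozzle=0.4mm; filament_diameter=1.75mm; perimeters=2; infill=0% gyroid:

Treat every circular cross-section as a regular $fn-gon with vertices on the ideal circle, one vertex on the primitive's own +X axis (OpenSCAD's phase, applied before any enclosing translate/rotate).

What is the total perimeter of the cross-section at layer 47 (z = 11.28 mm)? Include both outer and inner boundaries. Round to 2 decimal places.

At z = 11.28 mm: the r=7.5 cylinder gives a regular 12-gon of circumradius 7.5 (constant along its height) (perimeter = 2·12·7.500·sin(180°/12) = 46.59 mm); the cylinder at (10, 6.5): section is a regular 12-gon, circumradius r=6.5 (perimeter = 2·12·6.500·sin(180°/12) = 40.38 mm); the cube at (2.5, 11.5) (footprint 21.5×29.5) is included at this height (perimeter 102.00 mm); After the difference (first − rest): starting from the r=7.5 cylinder, the r=6.5 cylinder at (10, 6.5) partially overlaps it — only the 7.92 mm² overlap (of its 126.75 mm²) is removed, clipping the outline; the 21.5×29.5 cube at (2.5, 11.5) misses the remaining region (no effect) — boundary = 46.69 mm; (whole slice rotated 25° about Z — lengths, areas and connectivity unchanged). Overall, the cross-section is a single solid region. Total boundary length (outer) = 46.69 mm.

46.69 mm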